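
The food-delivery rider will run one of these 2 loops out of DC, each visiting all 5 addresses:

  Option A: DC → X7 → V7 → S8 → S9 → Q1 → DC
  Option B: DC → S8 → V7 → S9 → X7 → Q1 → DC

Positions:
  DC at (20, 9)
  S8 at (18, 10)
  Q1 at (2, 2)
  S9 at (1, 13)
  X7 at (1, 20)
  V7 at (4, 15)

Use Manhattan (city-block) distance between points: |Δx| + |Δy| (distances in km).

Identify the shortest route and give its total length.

Option A: 30 + 8 + 19 + 20 + 12 + 25 = 114
Option B: 3 + 19 + 5 + 7 + 19 + 25 = 78

78 km — Option B is the shortest.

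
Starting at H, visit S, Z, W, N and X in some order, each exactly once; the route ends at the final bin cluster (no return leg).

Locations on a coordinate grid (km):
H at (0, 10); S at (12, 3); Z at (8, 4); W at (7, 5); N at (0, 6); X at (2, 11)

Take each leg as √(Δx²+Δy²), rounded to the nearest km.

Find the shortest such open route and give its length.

19 km — the minimum one-way total.

There are 5! = 120 possible orderings.
H → S → Z → W → N → X: 14+4+1+7+5 = 31
H → S → Z → W → X → N: 14+4+1+8+5 = 32
H → S → Z → N → W → X: 14+4+8+7+8 = 41
H → S → Z → N → X → W: 14+4+8+5+8 = 39
H → S → Z → X → W → N: 14+4+9+8+7 = 42
H → S → Z → X → N → W: 14+4+9+5+7 = 39
H → S → W → Z → N → X: 14+5+1+8+5 = 33
H → S → W → Z → X → N: 14+5+1+9+5 = 34
H → S → W → N → Z → X: 14+5+7+8+9 = 43
H → S → W → N → X → Z: 14+5+7+5+9 = 40
H → S → W → X → Z → N: 14+5+8+9+8 = 44
H → S → W → X → N → Z: 14+5+8+5+8 = 40
H → S → N → Z → W → X: 14+12+8+1+8 = 43
H → S → N → Z → X → W: 14+12+8+9+8 = 51
… (106 more)
H → X → N → W → Z → S: 2+5+7+1+4 = 19  ← best
The minimum is 19.
One shortest path: H → X → N → W → Z → S.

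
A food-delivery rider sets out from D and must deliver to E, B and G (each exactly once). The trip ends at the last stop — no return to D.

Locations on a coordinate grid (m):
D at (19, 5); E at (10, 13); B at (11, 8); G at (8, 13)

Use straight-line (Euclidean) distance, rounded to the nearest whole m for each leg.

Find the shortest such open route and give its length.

There are 3! = 6 possible orderings.
D - E - B - G: 12+5+6 = 23
D - E - G - B: 12+2+6 = 20
D - B - E - G: 9+5+2 = 16
D - B - G - E: 9+6+2 = 17
D - G - E - B: 14+2+5 = 21
D - G - B - E: 14+6+5 = 25
The minimum is 16.
One shortest path: D → B → E → G.

Shortest open route: 16 m.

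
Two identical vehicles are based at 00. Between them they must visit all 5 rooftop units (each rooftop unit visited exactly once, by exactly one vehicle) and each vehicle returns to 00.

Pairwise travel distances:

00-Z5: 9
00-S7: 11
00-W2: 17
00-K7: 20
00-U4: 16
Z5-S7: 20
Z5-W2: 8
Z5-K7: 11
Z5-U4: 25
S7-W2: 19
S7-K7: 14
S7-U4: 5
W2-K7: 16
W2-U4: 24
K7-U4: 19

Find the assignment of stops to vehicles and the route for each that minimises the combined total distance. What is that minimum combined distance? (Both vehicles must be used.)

Check every non-empty split of the stops between the two vehicles; for each half take its own optimal tour:
  {Z5} + {S7, W2, K7, U4}: 18 + 68 = 86
  {S7} + {Z5, W2, K7, U4}: 22 + 68 = 90
  {Z5, S7} + {W2, K7, U4}: 40 + 68 = 108
  {W2} + {Z5, S7, K7, U4}: 34 + 55 = 89
  {Z5, W2} + {S7, K7, U4}: 34 + 55 = 89
  {S7, W2} + {Z5, K7, U4}: 47 + 55 = 102
  … (15 splits in total)
  {Z5, W2, K7} + {S7, U4}: 53 + 32 = 85  ← best
Best: vehicle 1 00 → Z5 → W2 → K7 → 00 = 53; vehicle 2 00 → S7 → U4 → 00 = 32; combined 85.

Minimum combined distance: 85.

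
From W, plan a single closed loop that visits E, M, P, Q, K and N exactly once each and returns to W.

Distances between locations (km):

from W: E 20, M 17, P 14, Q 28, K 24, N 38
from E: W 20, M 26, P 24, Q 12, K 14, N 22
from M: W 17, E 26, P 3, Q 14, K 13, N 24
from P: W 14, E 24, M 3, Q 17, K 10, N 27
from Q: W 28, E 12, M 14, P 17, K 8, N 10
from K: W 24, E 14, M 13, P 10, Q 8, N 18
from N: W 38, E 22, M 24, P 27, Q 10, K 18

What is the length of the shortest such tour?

Shortest round trip = 90 km.

W - E - M - P - Q - K - N - W: 20+26+3+17+8+18+38 = 130
W - E - M - P - Q - N - K - W: 20+26+3+17+10+18+24 = 118
W - E - M - P - K - Q - N - W: 20+26+3+10+8+10+38 = 115
W - E - M - P - K - N - Q - W: 20+26+3+10+18+10+28 = 115
W - E - M - P - N - Q - K - W: 20+26+3+27+10+8+24 = 118
W - E - M - P - N - K - Q - W: 20+26+3+27+18+8+28 = 130
W - E - M - Q - P - K - N - W: 20+26+14+17+10+18+38 = 143
W - E - M - Q - P - N - K - W: 20+26+14+17+27+18+24 = 146
… (352 more)
W - E - Q - N - K - M - P - W: 20+12+10+18+13+3+14 = 90  ← best
The minimum is 90.
One optimal route: W → E → Q → N → K → M → P → W (or its reverse).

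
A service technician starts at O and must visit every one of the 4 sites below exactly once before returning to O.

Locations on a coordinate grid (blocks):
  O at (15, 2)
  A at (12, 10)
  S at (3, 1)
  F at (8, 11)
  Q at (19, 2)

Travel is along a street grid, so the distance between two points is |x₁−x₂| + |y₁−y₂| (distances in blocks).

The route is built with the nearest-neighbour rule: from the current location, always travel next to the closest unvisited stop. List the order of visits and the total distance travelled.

52 blocks along O → Q → A → F → S → O.

O → [Q:4 / A:11 / S:13 / F:16] → Q (4)
Q → [A:15 / S:17 / F:20] → A (15)
A → [F:5 / S:18] → F (5)
F → [S:15] → S (15)
Return S→O: 13.
Total = 4 + 15 + 5 + 15 + 13 = 52.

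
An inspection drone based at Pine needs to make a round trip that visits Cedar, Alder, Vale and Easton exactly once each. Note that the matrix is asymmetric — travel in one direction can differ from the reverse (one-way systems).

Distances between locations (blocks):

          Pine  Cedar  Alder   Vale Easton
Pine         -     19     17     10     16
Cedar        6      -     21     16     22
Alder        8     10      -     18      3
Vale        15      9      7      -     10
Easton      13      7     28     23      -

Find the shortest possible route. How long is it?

Shortest round trip = 33 blocks.

Pine→Cedar→Alder→Vale→Easton→Pine: 19+21+18+10+13 = 81
Pine→Cedar→Alder→Easton→Vale→Pine: 19+21+3+23+15 = 81
Pine→Cedar→Vale→Alder→Easton→Pine: 19+16+7+3+13 = 58
Pine→Cedar→Vale→Easton→Alder→Pine: 19+16+10+28+8 = 81
Pine→Cedar→Easton→Alder→Vale→Pine: 19+22+28+18+15 = 102
Pine→Cedar→Easton→Vale→Alder→Pine: 19+22+23+7+8 = 79
Pine→Alder→Cedar→Vale→Easton→Pine: 17+10+16+10+13 = 66
Pine→Alder→Cedar→Easton→Vale→Pine: 17+10+22+23+15 = 87
Pine→Alder→Vale→Cedar→Easton→Pine: 17+18+9+22+13 = 79
Pine→Alder→Vale→Easton→Cedar→Pine: 17+18+10+7+6 = 58
Pine→Alder→Easton→Cedar→Vale→Pine: 17+3+7+16+15 = 58
Pine→Alder→Easton→Vale→Cedar→Pine: 17+3+23+9+6 = 58
Pine→Vale→Cedar→Alder→Easton→Pine: 10+9+21+3+13 = 56
Pine→Vale→Cedar→Easton→Alder→Pine: 10+9+22+28+8 = 77
… (10 more)
Pine→Vale→Alder→Easton→Cedar→Pine: 10+7+3+7+6 = 33  ← best
The minimum is 33.
One optimal route: Pine → Vale → Alder → Easton → Cedar → Pine.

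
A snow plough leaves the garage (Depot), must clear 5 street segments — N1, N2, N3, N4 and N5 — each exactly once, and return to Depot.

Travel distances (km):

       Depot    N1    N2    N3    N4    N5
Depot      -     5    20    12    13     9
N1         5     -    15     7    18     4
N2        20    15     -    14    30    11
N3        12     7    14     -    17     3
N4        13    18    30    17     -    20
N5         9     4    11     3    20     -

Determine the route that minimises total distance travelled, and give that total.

With 5 stops there are 5!/2 = 60 distinct round trips (a route and its reverse cost the same).
Depot-N1-N2-N3-N4-N5-Depot: 5+15+14+17+20+9 = 80
Depot-N1-N2-N3-N5-N4-Depot: 5+15+14+3+20+13 = 70
Depot-N1-N2-N4-N3-N5-Depot: 5+15+30+17+3+9 = 79
Depot-N1-N2-N4-N5-N3-Depot: 5+15+30+20+3+12 = 85
Depot-N1-N2-N5-N3-N4-Depot: 5+15+11+3+17+13 = 64
Depot-N1-N2-N5-N4-N3-Depot: 5+15+11+20+17+12 = 80
Depot-N1-N3-N2-N4-N5-Depot: 5+7+14+30+20+9 = 85
Depot-N1-N3-N2-N5-N4-Depot: 5+7+14+11+20+13 = 70
Depot-N1-N3-N4-N2-N5-Depot: 5+7+17+30+11+9 = 79
Depot-N1-N3-N4-N5-N2-Depot: 5+7+17+20+11+20 = 80
Depot-N1-N3-N5-N2-N4-Depot: 5+7+3+11+30+13 = 69
Depot-N1-N3-N5-N4-N2-Depot: 5+7+3+20+30+20 = 85
Depot-N1-N4-N2-N3-N5-Depot: 5+18+30+14+3+9 = 79
Depot-N1-N4-N2-N5-N3-Depot: 5+18+30+11+3+12 = 79
… (46 more)
The minimum is 64.
One optimal route: Depot → N1 → N2 → N5 → N3 → N4 → Depot (or its reverse).

Shortest round trip = 64 km.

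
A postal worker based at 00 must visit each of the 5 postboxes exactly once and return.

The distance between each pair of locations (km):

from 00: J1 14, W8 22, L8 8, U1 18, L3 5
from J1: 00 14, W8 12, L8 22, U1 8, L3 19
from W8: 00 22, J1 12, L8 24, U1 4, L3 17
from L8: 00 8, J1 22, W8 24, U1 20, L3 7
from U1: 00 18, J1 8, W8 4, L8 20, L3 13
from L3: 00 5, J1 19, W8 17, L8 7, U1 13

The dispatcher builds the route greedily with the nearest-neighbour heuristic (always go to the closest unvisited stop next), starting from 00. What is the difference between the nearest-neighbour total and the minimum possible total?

00: L3=5, L8=8, J1=14, U1=18, W8=22 ⇒ L3
L3: L8=7, U1=13, W8=17, J1=19 ⇒ L8
L8: U1=20, J1=22, W8=24 ⇒ U1
U1: W8=4, J1=8 ⇒ W8
W8: J1=12 ⇒ J1
NN route 00 → L3 → L8 → U1 → W8 → J1 → 00 costs 62.
Optimal: 00 → J1 → W8 → U1 → L3 → L8 → 00 costs 58 (by enumerating all 60 distinct tours).
Excess = 62 − 58 = 4.

4 km longer than the optimal tour.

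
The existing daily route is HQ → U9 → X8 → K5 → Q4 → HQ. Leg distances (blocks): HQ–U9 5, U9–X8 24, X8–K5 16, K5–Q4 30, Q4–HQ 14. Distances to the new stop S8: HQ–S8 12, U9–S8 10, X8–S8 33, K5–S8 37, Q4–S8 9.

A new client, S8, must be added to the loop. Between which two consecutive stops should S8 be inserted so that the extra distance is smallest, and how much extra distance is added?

Insertion cost between consecutive stops i–j is d(i,S8) + d(S8,j) − d(i,j):
  between HQ and U9: 12 + 10 − 5 = 17
  between U9 and X8: 10 + 33 − 24 = 19
  between X8 and K5: 33 + 37 − 16 = 54
  between K5 and Q4: 37 + 9 − 30 = 16
  between Q4 and HQ: 9 + 12 − 14 = 7
Cheapest insertion is between Q4 and HQ, adding 7.
New total = 89 + 7 = 96.

+7 blocks — insert S8 between Q4 and HQ.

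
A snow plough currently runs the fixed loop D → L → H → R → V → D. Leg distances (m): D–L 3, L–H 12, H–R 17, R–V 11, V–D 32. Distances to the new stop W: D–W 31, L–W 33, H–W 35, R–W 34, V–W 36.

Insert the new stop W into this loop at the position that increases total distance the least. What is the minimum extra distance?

Minimum extra distance: 35 m, inserting W between V and D.

Insertion cost between consecutive stops i–j is d(i,W) + d(W,j) − d(i,j):
  between D and L: 31 + 33 − 3 = 61
  between L and H: 33 + 35 − 12 = 56
  between H and R: 35 + 34 − 17 = 52
  between R and V: 34 + 36 − 11 = 59
  between V and D: 36 + 31 − 32 = 35
Cheapest insertion is between V and D, adding 35.
New total = 75 + 35 = 110.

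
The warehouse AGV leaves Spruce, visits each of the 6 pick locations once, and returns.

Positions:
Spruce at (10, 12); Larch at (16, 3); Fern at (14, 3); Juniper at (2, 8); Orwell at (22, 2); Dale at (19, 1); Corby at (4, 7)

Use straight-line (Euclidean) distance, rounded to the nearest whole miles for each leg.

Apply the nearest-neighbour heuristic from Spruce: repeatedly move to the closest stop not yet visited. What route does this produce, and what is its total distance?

From Spruce: distances to unvisited — Corby=8, Juniper=9, Fern=10, Larch=11, Dale=14, Orwell=16. Nearest is Corby (8).
From Corby: distances to unvisited — Juniper=2, Fern=11, Larch=13, Dale=16, Orwell=19. Nearest is Juniper (2).
From Juniper: distances to unvisited — Fern=13, Larch=15, Dale=18, Orwell=21. Nearest is Fern (13).
From Fern: distances to unvisited — Larch=2, Dale=5, Orwell=8. Nearest is Larch (2).
From Larch: distances to unvisited — Dale=4, Orwell=6. Nearest is Dale (4).
From Dale: distances to unvisited — Orwell=3. Nearest is Orwell (3).
Return Orwell→Spruce: 16.
Total = 8 + 2 + 13 + 2 + 4 + 3 + 16 = 48.

Total distance 48 miles via the nearest-neighbour route Spruce → Corby → Juniper → Fern → Larch → Dale → Orwell → Spruce.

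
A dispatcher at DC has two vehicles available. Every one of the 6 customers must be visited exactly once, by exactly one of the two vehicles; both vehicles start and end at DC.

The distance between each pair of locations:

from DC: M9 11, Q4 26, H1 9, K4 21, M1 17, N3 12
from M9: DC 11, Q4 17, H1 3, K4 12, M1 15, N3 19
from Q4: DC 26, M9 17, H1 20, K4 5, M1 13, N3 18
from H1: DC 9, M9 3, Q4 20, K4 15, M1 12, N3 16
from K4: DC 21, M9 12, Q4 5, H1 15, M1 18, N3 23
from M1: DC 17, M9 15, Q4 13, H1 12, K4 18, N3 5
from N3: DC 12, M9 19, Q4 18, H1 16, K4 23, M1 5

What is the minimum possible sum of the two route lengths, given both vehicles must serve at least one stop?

76 — the smallest possible combined total.

Check every non-empty split of the stops between the two vehicles; for each half take its own optimal tour:
  {M9} + {Q4, H1, K4, M1, N3}: 22 + 59 = 81
  {Q4} + {M9, H1, K4, M1, N3}: 52 + 59 = 111
  {M9, Q4} + {H1, K4, M1, N3}: 54 + 59 = 113
  {H1} + {M9, Q4, K4, M1, N3}: 18 + 58 = 76
  {M9, H1} + {Q4, K4, M1, N3}: 23 + 56 = 79
  {Q4, H1} + {M9, K4, M1, N3}: 55 + 58 = 113
  … (31 splits in total)
Best: vehicle 1 DC → H1 → DC = 18; vehicle 2 DC → M9 → K4 → Q4 → M1 → N3 → DC = 58; combined 76.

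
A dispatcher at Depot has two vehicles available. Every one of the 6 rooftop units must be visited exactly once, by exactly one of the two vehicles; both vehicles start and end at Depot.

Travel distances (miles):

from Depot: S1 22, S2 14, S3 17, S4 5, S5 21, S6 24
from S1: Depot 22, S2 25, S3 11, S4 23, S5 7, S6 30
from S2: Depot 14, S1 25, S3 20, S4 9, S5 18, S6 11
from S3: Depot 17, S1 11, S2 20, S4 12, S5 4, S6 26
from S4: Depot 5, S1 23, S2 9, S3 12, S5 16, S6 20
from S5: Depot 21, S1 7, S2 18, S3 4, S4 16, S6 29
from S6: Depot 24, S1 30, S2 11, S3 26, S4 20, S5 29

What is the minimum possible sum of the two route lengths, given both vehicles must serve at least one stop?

Minimum combined distance: 93 miles.

There are 2^5 − 1 = 31 ways to divide the 6 stops into two non-empty groups. For each, the best each vehicle can do is its own shortest tour through its group:
  {S1} + {S2, S3, S4, S5, S6}: 44 + 74 = 118
  {S2} + {S1, S3, S4, S5, S6}: 28 + 82 = 110
  {S1, S2} + {S3, S4, S5, S6}: 61 + 74 = 135
  {S3} + {S1, S2, S4, S5, S6}: 34 + 83 = 117
  {S1, S3} + {S2, S4, S5, S6}: 50 + 74 = 124
  {S2, S3} + {S1, S4, S5, S6}: 51 + 82 = 133
  … (31 splits in total)
  {S4} + {S1, S2, S3, S5, S6}: 10 + 83 = 93  ← best
Best: vehicle 1 Depot → S4 → Depot = 10; vehicle 2 Depot → S2 → S6 → S1 → S5 → S3 → Depot = 83; combined 93.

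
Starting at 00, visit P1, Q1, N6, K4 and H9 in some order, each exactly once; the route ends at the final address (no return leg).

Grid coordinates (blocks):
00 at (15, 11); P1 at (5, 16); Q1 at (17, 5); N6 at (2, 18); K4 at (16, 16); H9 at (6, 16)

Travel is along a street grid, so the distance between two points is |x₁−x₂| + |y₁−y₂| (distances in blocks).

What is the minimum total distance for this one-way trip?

There are 5! = 120 possible orderings.
00→P1→Q1→N6→K4→H9: 15+23+28+16+10 = 92
00→P1→Q1→N6→H9→K4: 15+23+28+6+10 = 82
00→P1→Q1→K4→N6→H9: 15+23+12+16+6 = 72
00→P1→Q1→K4→H9→N6: 15+23+12+10+6 = 66
00→P1→Q1→H9→N6→K4: 15+23+22+6+16 = 82
00→P1→Q1→H9→K4→N6: 15+23+22+10+16 = 86
00→P1→N6→Q1→K4→H9: 15+5+28+12+10 = 70
00→P1→N6→Q1→H9→K4: 15+5+28+22+10 = 80
00→P1→N6→K4→Q1→H9: 15+5+16+12+22 = 70
00→P1→N6→K4→H9→Q1: 15+5+16+10+22 = 68
00→P1→N6→H9→Q1→K4: 15+5+6+22+12 = 60
00→P1→N6→H9→K4→Q1: 15+5+6+10+12 = 48
00→P1→K4→Q1→N6→H9: 15+11+12+28+6 = 72
00→P1→K4→Q1→H9→N6: 15+11+12+22+6 = 66
… (106 more)
00→Q1→K4→H9→P1→N6: 8+12+10+1+5 = 36  ← best
The minimum is 36.
One shortest path: 00 → Q1 → K4 → H9 → P1 → N6.

Shortest open route: 36 blocks.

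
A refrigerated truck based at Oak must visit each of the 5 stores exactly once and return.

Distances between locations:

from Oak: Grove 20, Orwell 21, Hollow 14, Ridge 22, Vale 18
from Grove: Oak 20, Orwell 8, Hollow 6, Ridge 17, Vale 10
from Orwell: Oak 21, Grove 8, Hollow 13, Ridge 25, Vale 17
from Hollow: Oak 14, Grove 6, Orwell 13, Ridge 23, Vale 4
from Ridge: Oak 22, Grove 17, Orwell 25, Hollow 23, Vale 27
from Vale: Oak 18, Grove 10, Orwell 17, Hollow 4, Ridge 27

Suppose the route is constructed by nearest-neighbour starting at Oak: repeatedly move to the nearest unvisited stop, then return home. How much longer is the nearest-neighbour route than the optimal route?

Oak: Hollow=14, Vale=18, Grove=20, Orwell=21, Ridge=22 ⇒ Hollow
Hollow: Vale=4, Grove=6, Orwell=13, Ridge=23 ⇒ Vale
Vale: Grove=10, Orwell=17, Ridge=27 ⇒ Grove
Grove: Orwell=8, Ridge=17 ⇒ Orwell
Orwell: Ridge=25 ⇒ Ridge
NN route Oak → Hollow → Vale → Grove → Orwell → Ridge → Oak costs 83.
Optimal: Oak → Hollow → Vale → Orwell → Grove → Ridge → Oak costs 82 (by enumerating all 60 distinct tours).
Excess = 83 − 82 = 1.

Excess over optimum: 1.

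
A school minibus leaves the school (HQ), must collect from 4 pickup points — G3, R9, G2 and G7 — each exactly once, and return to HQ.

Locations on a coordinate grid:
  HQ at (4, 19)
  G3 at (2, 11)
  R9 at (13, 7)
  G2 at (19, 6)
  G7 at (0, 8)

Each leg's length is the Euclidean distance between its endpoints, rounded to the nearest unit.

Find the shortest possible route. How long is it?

51 — the shortest possible round trip.

There are 12 distinct closed tours to check (reversals are equivalent).
HQ-G3-R9-G2-G7-HQ: 8+12+6+19+12 = 57
HQ-G3-R9-G7-G2-HQ: 8+12+13+19+20 = 72
HQ-G3-G2-R9-G7-HQ: 8+18+6+13+12 = 57
HQ-G3-G2-G7-R9-HQ: 8+18+19+13+15 = 73
HQ-G3-G7-R9-G2-HQ: 8+4+13+6+20 = 51
HQ-G3-G7-G2-R9-HQ: 8+4+19+6+15 = 52
HQ-R9-G3-G2-G7-HQ: 15+12+18+19+12 = 76
HQ-R9-G3-G7-G2-HQ: 15+12+4+19+20 = 70
HQ-R9-G2-G3-G7-HQ: 15+6+18+4+12 = 55
HQ-R9-G7-G3-G2-HQ: 15+13+4+18+20 = 70
HQ-G2-G3-R9-G7-HQ: 20+18+12+13+12 = 75
HQ-G2-R9-G3-G7-HQ: 20+6+12+4+12 = 54
The minimum is 51.
One optimal route: HQ → G3 → G7 → R9 → G2 → HQ (or its reverse).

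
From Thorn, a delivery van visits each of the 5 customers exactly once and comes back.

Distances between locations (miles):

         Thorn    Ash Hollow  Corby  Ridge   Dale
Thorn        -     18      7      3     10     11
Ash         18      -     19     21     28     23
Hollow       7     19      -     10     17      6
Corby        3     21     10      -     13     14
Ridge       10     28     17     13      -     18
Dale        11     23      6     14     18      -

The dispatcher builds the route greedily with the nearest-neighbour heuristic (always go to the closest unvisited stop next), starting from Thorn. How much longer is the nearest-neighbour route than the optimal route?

The nearest-neighbour route is 6 miles longer than optimal.

From Thorn: Corby=3, Hollow=7, Ridge=10, Dale=11, Ash=18 → choose Corby (3).
From Corby: Hollow=10, Ridge=13, Dale=14, Ash=21 → choose Hollow (10).
From Hollow: Dale=6, Ridge=17, Ash=19 → choose Dale (6).
From Dale: Ridge=18, Ash=23 → choose Ridge (18).
From Ridge: Ash=28 → choose Ash (28).
NN route Thorn → Corby → Hollow → Dale → Ridge → Ash → Thorn costs 83.
Optimal: Thorn → Ash → Hollow → Dale → Ridge → Corby → Thorn costs 77 (by enumerating all 60 distinct tours).
Excess = 83 − 77 = 6.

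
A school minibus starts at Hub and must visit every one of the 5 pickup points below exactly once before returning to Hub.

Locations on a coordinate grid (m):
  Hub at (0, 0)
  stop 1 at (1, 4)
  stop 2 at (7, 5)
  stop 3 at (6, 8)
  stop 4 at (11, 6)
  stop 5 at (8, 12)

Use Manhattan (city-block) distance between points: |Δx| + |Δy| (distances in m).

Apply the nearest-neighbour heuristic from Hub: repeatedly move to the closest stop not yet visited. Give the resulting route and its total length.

From Hub: distances to unvisited — stop 1=5, stop 2=12, stop 3=14, stop 4=17, stop 5=20. Nearest is stop 1 (5).
From stop 1: distances to unvisited — stop 2=7, stop 3=9, stop 4=12, stop 5=15. Nearest is stop 2 (7).
From stop 2: distances to unvisited — stop 3=4, stop 4=5, stop 5=8. Nearest is stop 3 (4).
From stop 3: distances to unvisited — stop 5=6, stop 4=7. Nearest is stop 5 (6).
From stop 5: distances to unvisited — stop 4=9. Nearest is stop 4 (9).
Return stop 4→Hub: 17.
Total = 5 + 7 + 4 + 6 + 9 + 17 = 48.

Nearest-neighbour total = 48 m; route Hub → stop 1 → stop 2 → stop 3 → stop 5 → stop 4 → Hub.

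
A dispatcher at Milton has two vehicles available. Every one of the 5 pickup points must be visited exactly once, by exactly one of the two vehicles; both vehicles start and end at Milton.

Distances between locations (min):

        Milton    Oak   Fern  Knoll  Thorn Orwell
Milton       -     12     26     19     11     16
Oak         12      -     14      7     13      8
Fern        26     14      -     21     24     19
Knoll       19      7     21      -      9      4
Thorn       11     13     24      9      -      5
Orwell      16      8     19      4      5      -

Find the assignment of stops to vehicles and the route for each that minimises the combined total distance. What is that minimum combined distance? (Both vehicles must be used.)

Check every non-empty split of the stops between the two vehicles; for each half take its own optimal tour:
  {Oak} + {Fern, Knoll, Thorn, Orwell}: 24 + 67 = 91
  {Fern} + {Oak, Knoll, Thorn, Orwell}: 52 + 39 = 91
  {Oak, Fern} + {Knoll, Thorn, Orwell}: 52 + 39 = 91
  {Knoll} + {Oak, Fern, Thorn, Orwell}: 38 + 61 = 99
  {Oak, Knoll} + {Fern, Thorn, Orwell}: 38 + 61 = 99
  {Fern, Knoll} + {Oak, Thorn, Orwell}: 66 + 36 = 102
  … (15 splits in total)
  {Thorn} + {Oak, Fern, Knoll, Orwell}: 22 + 67 = 89  ← best
Best: vehicle 1 Milton → Thorn → Milton = 22; vehicle 2 Milton → Oak → Fern → Knoll → Orwell → Milton = 67; combined 89.

Minimum combined distance: 89 min.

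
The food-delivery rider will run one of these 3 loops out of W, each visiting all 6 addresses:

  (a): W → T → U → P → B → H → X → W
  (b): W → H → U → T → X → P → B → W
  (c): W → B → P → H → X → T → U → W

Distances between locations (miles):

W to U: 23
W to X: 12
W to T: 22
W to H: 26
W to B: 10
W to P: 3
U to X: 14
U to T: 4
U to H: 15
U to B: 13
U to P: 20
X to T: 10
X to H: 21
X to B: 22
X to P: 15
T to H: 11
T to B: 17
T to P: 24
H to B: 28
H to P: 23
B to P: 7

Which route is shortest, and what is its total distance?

87 miles — (b) is the shortest.

(a): 22 + 4 + 20 + 7 + 28 + 21 + 12 = 114
(b): 26 + 15 + 4 + 10 + 15 + 7 + 10 = 87
(c): 10 + 7 + 23 + 21 + 10 + 4 + 23 = 98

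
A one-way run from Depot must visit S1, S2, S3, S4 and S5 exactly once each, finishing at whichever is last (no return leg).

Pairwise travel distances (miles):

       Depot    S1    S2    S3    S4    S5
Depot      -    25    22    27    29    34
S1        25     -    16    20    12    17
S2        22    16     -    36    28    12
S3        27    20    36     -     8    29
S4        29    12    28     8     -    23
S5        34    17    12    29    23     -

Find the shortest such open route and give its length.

Shortest open route: 71 miles.

There are 5! = 120 possible orderings.
Depot - S1 - S2 - S3 - S4 - S5: 25+16+36+8+23 = 108
Depot - S1 - S2 - S3 - S5 - S4: 25+16+36+29+23 = 129
Depot - S1 - S2 - S4 - S3 - S5: 25+16+28+8+29 = 106
Depot - S1 - S2 - S4 - S5 - S3: 25+16+28+23+29 = 121
Depot - S1 - S2 - S5 - S3 - S4: 25+16+12+29+8 = 90
Depot - S1 - S2 - S5 - S4 - S3: 25+16+12+23+8 = 84
Depot - S1 - S3 - S2 - S4 - S5: 25+20+36+28+23 = 132
Depot - S1 - S3 - S2 - S5 - S4: 25+20+36+12+23 = 116
Depot - S1 - S3 - S4 - S2 - S5: 25+20+8+28+12 = 93
Depot - S1 - S3 - S4 - S5 - S2: 25+20+8+23+12 = 88
Depot - S1 - S3 - S5 - S2 - S4: 25+20+29+12+28 = 114
Depot - S1 - S3 - S5 - S4 - S2: 25+20+29+23+28 = 125
Depot - S1 - S4 - S2 - S3 - S5: 25+12+28+36+29 = 130
Depot - S1 - S4 - S2 - S5 - S3: 25+12+28+12+29 = 106
… (106 more)
Depot - S2 - S5 - S1 - S4 - S3: 22+12+17+12+8 = 71  ← best
The minimum is 71.
One shortest path: Depot → S2 → S5 → S1 → S4 → S3.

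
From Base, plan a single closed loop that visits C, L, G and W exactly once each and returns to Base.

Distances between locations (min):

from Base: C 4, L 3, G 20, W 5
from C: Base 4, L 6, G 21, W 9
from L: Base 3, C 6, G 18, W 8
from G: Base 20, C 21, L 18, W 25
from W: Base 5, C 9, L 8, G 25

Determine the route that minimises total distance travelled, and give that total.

56 min — the shortest possible round trip.

With 4 stops there are 4!/2 = 12 distinct round trips (a route and its reverse cost the same).
Base → C → L → G → W → Base: 4+6+18+25+5 = 58
Base → C → L → W → G → Base: 4+6+8+25+20 = 63
Base → C → G → L → W → Base: 4+21+18+8+5 = 56
Base → C → G → W → L → Base: 4+21+25+8+3 = 61
Base → C → W → L → G → Base: 4+9+8+18+20 = 59
Base → C → W → G → L → Base: 4+9+25+18+3 = 59
Base → L → C → G → W → Base: 3+6+21+25+5 = 60
Base → L → C → W → G → Base: 3+6+9+25+20 = 63
Base → L → G → C → W → Base: 3+18+21+9+5 = 56
Base → L → W → C → G → Base: 3+8+9+21+20 = 61
Base → G → C → L → W → Base: 20+21+6+8+5 = 60
Base → G → L → C → W → Base: 20+18+6+9+5 = 58
The minimum is 56.
One optimal route: Base → C → G → L → W → Base (or its reverse).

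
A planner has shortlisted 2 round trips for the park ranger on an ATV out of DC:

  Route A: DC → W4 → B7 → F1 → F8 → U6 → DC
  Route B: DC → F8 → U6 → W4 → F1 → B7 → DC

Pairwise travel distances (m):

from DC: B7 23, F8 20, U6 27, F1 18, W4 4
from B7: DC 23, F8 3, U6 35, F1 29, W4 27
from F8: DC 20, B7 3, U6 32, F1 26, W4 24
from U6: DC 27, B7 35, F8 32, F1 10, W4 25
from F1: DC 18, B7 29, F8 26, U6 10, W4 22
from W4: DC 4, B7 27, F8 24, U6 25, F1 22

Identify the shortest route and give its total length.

Route A: 4 + 27 + 29 + 26 + 32 + 27 = 145
Route B: 20 + 32 + 25 + 22 + 29 + 23 = 151

Shortest is Route A, total 145 m.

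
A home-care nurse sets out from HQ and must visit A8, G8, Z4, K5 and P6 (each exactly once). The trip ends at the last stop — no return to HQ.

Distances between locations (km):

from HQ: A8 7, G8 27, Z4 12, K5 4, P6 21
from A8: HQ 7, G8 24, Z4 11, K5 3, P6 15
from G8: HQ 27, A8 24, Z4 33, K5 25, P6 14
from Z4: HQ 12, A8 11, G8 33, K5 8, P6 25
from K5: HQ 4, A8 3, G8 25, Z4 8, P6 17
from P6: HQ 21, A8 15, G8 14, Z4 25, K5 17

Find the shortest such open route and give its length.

There are 5! = 120 possible orderings.
HQ - A8 - G8 - Z4 - K5 - P6: 7+24+33+8+17 = 89
HQ - A8 - G8 - Z4 - P6 - K5: 7+24+33+25+17 = 106
HQ - A8 - G8 - K5 - Z4 - P6: 7+24+25+8+25 = 89
HQ - A8 - G8 - K5 - P6 - Z4: 7+24+25+17+25 = 98
HQ - A8 - G8 - P6 - Z4 - K5: 7+24+14+25+8 = 78
HQ - A8 - G8 - P6 - K5 - Z4: 7+24+14+17+8 = 70
HQ - A8 - Z4 - G8 - K5 - P6: 7+11+33+25+17 = 93
HQ - A8 - Z4 - G8 - P6 - K5: 7+11+33+14+17 = 82
HQ - A8 - Z4 - K5 - G8 - P6: 7+11+8+25+14 = 65
HQ - A8 - Z4 - K5 - P6 - G8: 7+11+8+17+14 = 57
HQ - A8 - Z4 - P6 - G8 - K5: 7+11+25+14+25 = 82
HQ - A8 - Z4 - P6 - K5 - G8: 7+11+25+17+25 = 85
HQ - A8 - K5 - G8 - Z4 - P6: 7+3+25+33+25 = 93
HQ - A8 - K5 - G8 - P6 - Z4: 7+3+25+14+25 = 74
… (106 more)
HQ - Z4 - K5 - A8 - P6 - G8: 12+8+3+15+14 = 52  ← best
The minimum is 52.
One shortest path: HQ → Z4 → K5 → A8 → P6 → G8.

52 km — the minimum one-way total.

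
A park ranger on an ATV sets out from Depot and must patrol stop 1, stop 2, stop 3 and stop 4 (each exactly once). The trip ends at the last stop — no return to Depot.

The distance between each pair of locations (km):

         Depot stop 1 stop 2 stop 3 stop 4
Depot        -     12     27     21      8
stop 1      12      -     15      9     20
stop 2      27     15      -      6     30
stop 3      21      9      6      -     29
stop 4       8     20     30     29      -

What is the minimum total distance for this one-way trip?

Minimum one-way distance = 43 km.

There are 4! = 24 possible orderings.
Depot → stop 1 → stop 2 → stop 3 → stop 4: 12+15+6+29 = 62
Depot → stop 1 → stop 2 → stop 4 → stop 3: 12+15+30+29 = 86
Depot → stop 1 → stop 3 → stop 2 → stop 4: 12+9+6+30 = 57
Depot → stop 1 → stop 3 → stop 4 → stop 2: 12+9+29+30 = 80
Depot → stop 1 → stop 4 → stop 2 → stop 3: 12+20+30+6 = 68
Depot → stop 1 → stop 4 → stop 3 → stop 2: 12+20+29+6 = 67
Depot → stop 2 → stop 1 → stop 3 → stop 4: 27+15+9+29 = 80
Depot → stop 2 → stop 1 → stop 4 → stop 3: 27+15+20+29 = 91
Depot → stop 2 → stop 3 → stop 1 → stop 4: 27+6+9+20 = 62
Depot → stop 2 → stop 3 → stop 4 → stop 1: 27+6+29+20 = 82
Depot → stop 2 → stop 4 → stop 1 → stop 3: 27+30+20+9 = 86
Depot → stop 2 → stop 4 → stop 3 → stop 1: 27+30+29+9 = 95
Depot → stop 3 → stop 1 → stop 2 → stop 4: 21+9+15+30 = 75
Depot → stop 3 → stop 1 → stop 4 → stop 2: 21+9+20+30 = 80
… (10 more)
Depot → stop 4 → stop 1 → stop 3 → stop 2: 8+20+9+6 = 43  ← best
The minimum is 43.
One shortest path: Depot → stop 4 → stop 1 → stop 3 → stop 2.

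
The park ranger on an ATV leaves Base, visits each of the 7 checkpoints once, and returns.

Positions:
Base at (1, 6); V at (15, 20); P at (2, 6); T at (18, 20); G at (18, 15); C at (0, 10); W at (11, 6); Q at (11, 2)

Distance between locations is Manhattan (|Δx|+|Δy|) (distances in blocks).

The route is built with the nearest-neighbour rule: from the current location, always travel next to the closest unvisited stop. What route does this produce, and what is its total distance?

Total distance 82 blocks via the nearest-neighbour route Base → P → C → W → Q → G → T → V → Base.

At Base the remaining stops are P 1, C 5, W 10, Q 14, G 26, V 28, T 31; go to P.
At P the remaining stops are C 6, W 9, Q 13, G 25, V 27, T 30; go to C.
At C the remaining stops are W 15, Q 19, G 23, V 25, T 28; go to W.
At W the remaining stops are Q 4, G 16, V 18, T 21; go to Q.
At Q the remaining stops are G 20, V 22, T 25; go to G.
At G the remaining stops are T 5, V 8; go to T.
At T the remaining stops are V 3; go to V.
Return V→Base: 28.
Total = 1 + 6 + 15 + 4 + 20 + 5 + 3 + 28 = 82.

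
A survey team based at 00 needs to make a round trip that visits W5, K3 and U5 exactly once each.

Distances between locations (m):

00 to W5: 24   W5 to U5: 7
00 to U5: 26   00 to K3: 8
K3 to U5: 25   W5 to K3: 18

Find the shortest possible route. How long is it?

Minimum total distance: 59 m.

There are 3 distinct closed tours to check (reversals are equivalent).
00 - W5 - K3 - U5 - 00: 24+18+25+26 = 93
00 - W5 - U5 - K3 - 00: 24+7+25+8 = 64
00 - K3 - W5 - U5 - 00: 8+18+7+26 = 59
The minimum is 59.
One optimal route: 00 → K3 → W5 → U5 → 00 (or its reverse).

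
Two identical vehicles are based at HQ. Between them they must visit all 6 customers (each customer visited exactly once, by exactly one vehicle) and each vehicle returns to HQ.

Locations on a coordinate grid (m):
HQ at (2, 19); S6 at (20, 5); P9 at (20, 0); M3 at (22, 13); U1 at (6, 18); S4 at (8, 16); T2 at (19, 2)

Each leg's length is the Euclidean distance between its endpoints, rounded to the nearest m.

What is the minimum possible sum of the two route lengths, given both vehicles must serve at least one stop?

Try each way of splitting the stops between the two vehicles (each non-empty) and, for each split, find the best tour for each vehicle:
  {S6} + {P9, M3, U1, S4, T2}: 46 + 60 = 106
  {P9} + {S6, M3, U1, S4, T2}: 52 + 56 = 108
  {S6, P9} + {M3, U1, S4, T2}: 54 + 56 = 110
  {M3} + {S6, P9, U1, S4, T2}: 42 + 54 = 96
  {S6, M3} + {P9, U1, S4, T2}: 52 + 53 = 105
  {P9, M3} + {S6, U1, S4, T2}: 60 + 50 = 110
  … (31 splits in total)
  {U1} + {S6, P9, M3, S4, T2}: 8 + 60 = 68  ← best
Best: vehicle 1 HQ → U1 → HQ = 8; vehicle 2 HQ → P9 → T2 → S6 → M3 → S4 → HQ = 60; combined 68.

68 m — the smallest possible combined total.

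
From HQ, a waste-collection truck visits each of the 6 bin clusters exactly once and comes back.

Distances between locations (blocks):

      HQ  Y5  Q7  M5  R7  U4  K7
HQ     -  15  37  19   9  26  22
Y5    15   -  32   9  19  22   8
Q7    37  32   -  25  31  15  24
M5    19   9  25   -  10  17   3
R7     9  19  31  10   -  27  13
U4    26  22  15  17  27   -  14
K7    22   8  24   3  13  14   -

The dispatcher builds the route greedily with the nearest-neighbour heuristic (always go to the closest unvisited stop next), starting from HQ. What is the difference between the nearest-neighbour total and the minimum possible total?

HQ: R7=9, Y5=15, M5=19, K7=22, U4=26, Q7=37 ⇒ R7
R7: M5=10, K7=13, Y5=19, U4=27, Q7=31 ⇒ M5
M5: K7=3, Y5=9, U4=17, Q7=25 ⇒ K7
K7: Y5=8, U4=14, Q7=24 ⇒ Y5
Y5: U4=22, Q7=32 ⇒ U4
U4: Q7=15 ⇒ Q7
NN route HQ → R7 → M5 → K7 → Y5 → U4 → Q7 → HQ costs 104.
Optimal: HQ → Y5 → M5 → K7 → U4 → Q7 → R7 → HQ costs 96 (by enumerating all 360 distinct tours).
Excess = 104 − 96 = 8.

The nearest-neighbour route is 8 blocks longer than optimal.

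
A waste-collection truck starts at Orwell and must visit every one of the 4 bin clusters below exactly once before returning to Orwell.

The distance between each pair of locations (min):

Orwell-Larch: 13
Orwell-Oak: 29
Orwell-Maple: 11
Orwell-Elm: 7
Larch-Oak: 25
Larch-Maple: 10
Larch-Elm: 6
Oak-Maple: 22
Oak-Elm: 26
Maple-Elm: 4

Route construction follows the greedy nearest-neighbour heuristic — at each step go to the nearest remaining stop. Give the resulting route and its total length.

Orwell → [Elm:7 / Maple:11 / Larch:13 / Oak:29] → Elm (7)
Elm → [Maple:4 / Larch:6 / Oak:26] → Maple (4)
Maple → [Larch:10 / Oak:22] → Larch (10)
Larch → [Oak:25] → Oak (25)
Return Oak→Orwell: 29.
Total = 7 + 4 + 10 + 25 + 29 = 75.

Nearest-neighbour total = 75 min; route Orwell → Elm → Maple → Larch → Oak → Orwell.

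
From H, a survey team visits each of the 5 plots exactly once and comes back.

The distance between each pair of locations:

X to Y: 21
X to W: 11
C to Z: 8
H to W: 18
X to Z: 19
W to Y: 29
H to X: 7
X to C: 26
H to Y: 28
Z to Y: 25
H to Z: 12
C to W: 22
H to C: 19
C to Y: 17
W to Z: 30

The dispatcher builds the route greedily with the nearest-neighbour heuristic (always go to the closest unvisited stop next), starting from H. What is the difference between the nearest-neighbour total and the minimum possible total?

17 longer than the optimal tour.

H: X=7, Z=12, W=18, C=19, Y=28 ⇒ X
X: W=11, Z=19, Y=21, C=26 ⇒ W
W: C=22, Y=29, Z=30 ⇒ C
C: Z=8, Y=17 ⇒ Z
Z: Y=25 ⇒ Y
NN route H → X → W → C → Z → Y → H costs 101.
Optimal: H → X → W → Y → C → Z → H costs 84 (by enumerating all 60 distinct tours).
Excess = 101 − 84 = 17.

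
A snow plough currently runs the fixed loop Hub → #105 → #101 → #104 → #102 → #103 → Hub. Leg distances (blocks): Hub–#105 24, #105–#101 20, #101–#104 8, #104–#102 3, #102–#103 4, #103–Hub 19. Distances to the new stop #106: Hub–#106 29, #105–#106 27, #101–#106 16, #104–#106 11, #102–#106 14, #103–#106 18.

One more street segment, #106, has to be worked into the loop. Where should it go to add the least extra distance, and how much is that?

Minimum extra distance: 19 blocks, inserting #106 between #101 and #104.

Insertion cost between consecutive stops i–j is d(i,#106) + d(#106,j) − d(i,j):
  between Hub and #105: 29 + 27 − 24 = 32
  between #105 and #101: 27 + 16 − 20 = 23
  between #101 and #104: 16 + 11 − 8 = 19
  between #104 and #102: 11 + 14 − 3 = 22
  between #102 and #103: 14 + 18 − 4 = 28
  between #103 and Hub: 18 + 29 − 19 = 28
Cheapest insertion is between #101 and #104, adding 19.
New total = 78 + 19 = 97.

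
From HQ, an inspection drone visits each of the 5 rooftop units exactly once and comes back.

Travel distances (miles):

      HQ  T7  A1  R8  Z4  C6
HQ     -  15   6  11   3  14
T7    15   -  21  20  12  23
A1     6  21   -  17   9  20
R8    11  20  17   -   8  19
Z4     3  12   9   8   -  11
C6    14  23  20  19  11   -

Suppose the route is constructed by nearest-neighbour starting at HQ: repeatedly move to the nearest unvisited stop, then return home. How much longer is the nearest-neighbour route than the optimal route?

HQ: Z4=3, A1=6, R8=11, C6=14, T7=15 ⇒ Z4
Z4: R8=8, A1=9, C6=11, T7=12 ⇒ R8
R8: A1=17, C6=19, T7=20 ⇒ A1
A1: C6=20, T7=21 ⇒ C6
C6: T7=23 ⇒ T7
NN route HQ → Z4 → R8 → A1 → C6 → T7 → HQ costs 86.
Optimal: HQ → T7 → R8 → Z4 → C6 → A1 → HQ costs 80 (by enumerating all 60 distinct tours).
Excess = 86 − 80 = 6.

6 miles longer than the optimal tour.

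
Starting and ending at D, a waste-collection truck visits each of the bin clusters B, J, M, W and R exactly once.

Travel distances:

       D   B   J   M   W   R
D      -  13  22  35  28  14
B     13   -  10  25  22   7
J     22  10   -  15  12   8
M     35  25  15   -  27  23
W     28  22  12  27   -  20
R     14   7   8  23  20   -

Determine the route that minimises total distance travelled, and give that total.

D → B → J → M → W → R → D: 13+10+15+27+20+14 = 99
D → B → J → M → R → W → D: 13+10+15+23+20+28 = 109
D → B → J → W → M → R → D: 13+10+12+27+23+14 = 99
D → B → J → W → R → M → D: 13+10+12+20+23+35 = 113
D → B → J → R → M → W → D: 13+10+8+23+27+28 = 109
D → B → J → R → W → M → D: 13+10+8+20+27+35 = 113
D → B → M → J → W → R → D: 13+25+15+12+20+14 = 99
D → B → M → J → R → W → D: 13+25+15+8+20+28 = 109
D → B → M → W → J → R → D: 13+25+27+12+8+14 = 99
D → B → M → W → R → J → D: 13+25+27+20+8+22 = 115
D → B → M → R → J → W → D: 13+25+23+8+12+28 = 109
D → B → M → R → W → J → D: 13+25+23+20+12+22 = 115
D → B → W → J → M → R → D: 13+22+12+15+23+14 = 99
D → B → W → J → R → M → D: 13+22+12+8+23+35 = 113
… (46 more)
D → B → R → J → M → W → D: 13+7+8+15+27+28 = 98  ← best
The minimum is 98.
One optimal route: D → B → R → J → M → W → D (or its reverse).

98 — the shortest possible round trip.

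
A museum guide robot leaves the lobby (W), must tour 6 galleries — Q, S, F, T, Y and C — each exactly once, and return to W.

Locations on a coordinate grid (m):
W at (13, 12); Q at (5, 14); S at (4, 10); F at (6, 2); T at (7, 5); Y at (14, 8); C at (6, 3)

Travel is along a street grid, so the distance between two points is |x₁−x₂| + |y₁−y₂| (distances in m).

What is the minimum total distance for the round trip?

With 6 stops there are 6!/2 = 360 distinct round trips (a route and its reverse cost the same).
W - Q - S - F - T - Y - C - W: 10+5+10+4+10+13+16 = 68
W - Q - S - F - T - C - Y - W: 10+5+10+4+3+13+5 = 50
W - Q - S - F - Y - T - C - W: 10+5+10+14+10+3+16 = 68
W - Q - S - F - Y - C - T - W: 10+5+10+14+13+3+13 = 68
W - Q - S - F - C - T - Y - W: 10+5+10+1+3+10+5 = 44
W - Q - S - F - C - Y - T - W: 10+5+10+1+13+10+13 = 62
W - Q - S - T - F - Y - C - W: 10+5+8+4+14+13+16 = 70
W - Q - S - T - F - C - Y - W: 10+5+8+4+1+13+5 = 46
… (352 more)
The minimum is 44.
One optimal route: W → Q → S → F → C → T → Y → W (or its reverse).

Minimum total distance: 44 m.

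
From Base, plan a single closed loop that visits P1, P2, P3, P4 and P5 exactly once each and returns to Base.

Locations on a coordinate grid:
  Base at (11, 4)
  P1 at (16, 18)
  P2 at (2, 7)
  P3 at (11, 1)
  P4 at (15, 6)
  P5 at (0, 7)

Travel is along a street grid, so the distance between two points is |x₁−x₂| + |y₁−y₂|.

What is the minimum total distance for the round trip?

There are 60 distinct closed tours to check (reversals are equivalent).
Base→P1→P2→P3→P4→P5→Base: 19+25+15+9+16+14 = 98
Base→P1→P2→P3→P5→P4→Base: 19+25+15+17+16+6 = 98
Base→P1→P2→P4→P3→P5→Base: 19+25+14+9+17+14 = 98
Base→P1→P2→P4→P5→P3→Base: 19+25+14+16+17+3 = 94
Base→P1→P2→P5→P3→P4→Base: 19+25+2+17+9+6 = 78
Base→P1→P2→P5→P4→P3→Base: 19+25+2+16+9+3 = 74
Base→P1→P3→P2→P4→P5→Base: 19+22+15+14+16+14 = 100
Base→P1→P3→P2→P5→P4→Base: 19+22+15+2+16+6 = 80
Base→P1→P3→P4→P2→P5→Base: 19+22+9+14+2+14 = 80
Base→P1→P3→P4→P5→P2→Base: 19+22+9+16+2+12 = 80
Base→P1→P3→P5→P2→P4→Base: 19+22+17+2+14+6 = 80
Base→P1→P3→P5→P4→P2→Base: 19+22+17+16+14+12 = 100
Base→P1→P4→P2→P3→P5→Base: 19+13+14+15+17+14 = 92
Base→P1→P4→P2→P5→P3→Base: 19+13+14+2+17+3 = 68
… (46 more)
Base→P2→P5→P1→P4→P3→Base: 12+2+27+13+9+3 = 66  ← best
The minimum is 66.
One optimal route: Base → P2 → P5 → P1 → P4 → P3 → Base (or its reverse).

66 — the shortest possible round trip.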